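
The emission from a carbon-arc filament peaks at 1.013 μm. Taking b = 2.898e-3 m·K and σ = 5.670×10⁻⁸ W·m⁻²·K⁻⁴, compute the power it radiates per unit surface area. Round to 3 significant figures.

I ≈ 3.80×10⁶ W/m²

Wien's law: T = b/λ_max = 2.898×10⁻³/1.013×10⁻⁶ = 2860.81 K.
Then I = σT⁴ = 5.670×10⁻⁸×(2860.81)⁴ = 3.80×10⁶ W/m².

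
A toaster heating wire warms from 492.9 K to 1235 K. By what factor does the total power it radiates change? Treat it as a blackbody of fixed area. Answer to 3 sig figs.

P ∝ T⁴, so P₂/P₁ = (T₂/T₁)⁴ = (1235/492.9)⁴ = (2.50558)⁴ = 39.4.

P₂/P₁ ≈ 39.4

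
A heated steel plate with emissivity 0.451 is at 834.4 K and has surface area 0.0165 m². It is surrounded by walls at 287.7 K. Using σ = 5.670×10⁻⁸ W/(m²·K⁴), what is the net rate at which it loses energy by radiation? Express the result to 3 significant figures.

Area A = 0.0165 m².
Net radiated power P_net = εσA(T⁴ − T₀⁴) = 0.451×5.670×10⁻⁸×0.0165×(834.4⁴ − 287.7⁴).
T⁴ − T₀⁴ = 4.84727×10¹¹ − 6.85109×10⁹ = 4.77876×10¹¹ K⁴, so P_net = 202 W.

Net loss ≈ 202 W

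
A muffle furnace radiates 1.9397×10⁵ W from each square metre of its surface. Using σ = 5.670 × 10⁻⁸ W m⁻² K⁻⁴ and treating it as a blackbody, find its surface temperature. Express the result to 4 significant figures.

I = σT⁴, so T = (I/σ)^(1/4) = (1.9397×10⁵/(5.670×10⁻⁸))^(1/4) = 1360 K.

T ≈ 1360 K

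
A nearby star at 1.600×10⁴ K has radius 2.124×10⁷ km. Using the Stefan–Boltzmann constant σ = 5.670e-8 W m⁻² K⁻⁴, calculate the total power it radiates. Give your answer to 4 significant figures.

Surface area A = 4πR² = 4π(2.124×10¹⁰ m)² = 5.66916×10²¹ m².
P = σAT⁴ = 5.670×10⁻⁸ × 5.66916×10²¹ × (1.600×10⁴)⁴ = 2.107×10³¹ W.

P ≈ 2.107×10³¹ W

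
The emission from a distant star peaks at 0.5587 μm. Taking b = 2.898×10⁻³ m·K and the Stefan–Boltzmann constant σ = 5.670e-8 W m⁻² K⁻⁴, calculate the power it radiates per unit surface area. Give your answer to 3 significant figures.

Wien's law: T = b/λ_max = 2.898×10⁻³/5.587×10⁻⁷ = 5187.04 K.
Then I = σT⁴ = 5.670×10⁻⁸×(5187.04)⁴ = 4.10×10⁷ W/m².

I ≈ 4.10×10⁷ W/m²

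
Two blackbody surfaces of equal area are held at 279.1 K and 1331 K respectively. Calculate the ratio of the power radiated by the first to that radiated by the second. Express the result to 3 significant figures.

With equal areas, P₁/P₂ = (T₁/T₂)⁴ = (279.1/1331)⁴ = 1.93×10⁻³.

P₁/P₂ ≈ 1.93×10⁻³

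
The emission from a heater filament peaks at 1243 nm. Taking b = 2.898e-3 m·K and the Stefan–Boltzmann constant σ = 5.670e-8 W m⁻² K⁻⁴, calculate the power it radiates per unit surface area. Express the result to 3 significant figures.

Wien's law: T = b/λ_max = 2.898×10⁻³/1.243×10⁻⁶ = 2331.46 K.
Then I = σT⁴ = 5.670×10⁻⁸×(2331.46)⁴ = 1.68×10⁶ W/m².

I ≈ 1.68×10⁶ W/m²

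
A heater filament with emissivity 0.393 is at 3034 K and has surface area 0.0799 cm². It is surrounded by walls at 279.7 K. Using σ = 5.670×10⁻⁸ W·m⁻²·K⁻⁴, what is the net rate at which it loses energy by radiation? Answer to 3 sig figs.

Net loss ≈ 15.1 W

Area A = 0.0799 cm² = 7.99×10⁻⁶ m².
Net radiated power P_net = εσA(T⁴ − T₀⁴) = 0.393×5.670×10⁻⁸×7.99×10⁻⁶×(3034⁴ − 279.7⁴).
T⁴ − T₀⁴ = 8.47349×10¹³ − 6.12026×10⁹ = 8.47288×10¹³ K⁴, so P_net = 15.1 W.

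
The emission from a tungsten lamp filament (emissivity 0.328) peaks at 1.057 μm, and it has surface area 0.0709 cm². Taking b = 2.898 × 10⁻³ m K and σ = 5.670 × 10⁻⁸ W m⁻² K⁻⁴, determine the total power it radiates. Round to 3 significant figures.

Wien's law: T = b/λ_max = 2.898×10⁻³/1.057×10⁻⁶ = 2741.72 K.
Area A = 0.0709 cm² = 7.09×10⁻⁶ m².
Then P = εσAT⁴ = 0.328×5.670×10⁻⁸×7.09×10⁻⁶×(2741.72)⁴ = 7.45 W.

P ≈ 7.45 W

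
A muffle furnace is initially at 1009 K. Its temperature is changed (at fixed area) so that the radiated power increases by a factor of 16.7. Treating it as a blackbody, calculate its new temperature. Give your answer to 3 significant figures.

P ∝ T⁴, so T₂/T₁ = (P₂/P₁)^(1/4) = (16.7)^(1/4) = 2.02153.
T₂ = 1009 × 2.02153 = 2.04×10³ K.

T₂ ≈ 2.04×10³ K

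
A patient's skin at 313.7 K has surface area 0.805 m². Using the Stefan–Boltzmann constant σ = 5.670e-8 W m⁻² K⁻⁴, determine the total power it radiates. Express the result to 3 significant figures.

Area A = 0.805 m².
P = σAT⁴ = 5.670×10⁻⁸ × 0.805 × (313.7)⁴ = 442 W.

P ≈ 442 W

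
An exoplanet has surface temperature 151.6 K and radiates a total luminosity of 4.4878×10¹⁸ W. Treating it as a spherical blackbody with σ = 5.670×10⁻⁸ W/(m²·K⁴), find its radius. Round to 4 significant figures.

R ≈ 1.092×10⁸ m

L = 4πR²σT⁴ ⇒ R = √(L/(4πσT⁴)).
σT⁴ = 29.9488 W/m², so R = √(4.4878×10¹⁸/(4π×29.9488)) = 1.092×10⁸ m.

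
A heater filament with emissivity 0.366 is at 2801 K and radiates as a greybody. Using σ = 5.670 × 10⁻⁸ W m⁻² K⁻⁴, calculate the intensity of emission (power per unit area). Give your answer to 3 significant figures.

Stefan–Boltzmann: I = εσT⁴ = 0.366 × 5.670×10⁻⁸ × (2801)⁴ = 1.28×10⁶ W/m².

I ≈ 1.28×10⁶ W/m²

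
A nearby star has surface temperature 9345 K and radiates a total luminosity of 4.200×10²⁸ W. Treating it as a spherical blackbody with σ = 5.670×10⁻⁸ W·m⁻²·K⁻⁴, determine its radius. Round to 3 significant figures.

R ≈ 2.78×10⁹ m

L = 4πR²σT⁴ ⇒ R = √(L/(4πσT⁴)).
σT⁴ = 4.32415×10⁸ W/m², so R = √(4.200×10²⁸/(4π×4.32415×10⁸)) = 2.78×10⁹ m.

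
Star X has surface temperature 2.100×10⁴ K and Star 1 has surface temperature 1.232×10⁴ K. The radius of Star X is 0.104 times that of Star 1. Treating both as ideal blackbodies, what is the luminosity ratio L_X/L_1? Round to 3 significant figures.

L_X/L_1 ≈ 0.0913

L ∝ R²T⁴, so L_X/L_1 = (R_X/R_1)²(T_X/T_1)⁴ = (0.104)² × (2.100×10⁴/1.232×10⁴)⁴ = 0.010816 × 8.44179 = 0.0913.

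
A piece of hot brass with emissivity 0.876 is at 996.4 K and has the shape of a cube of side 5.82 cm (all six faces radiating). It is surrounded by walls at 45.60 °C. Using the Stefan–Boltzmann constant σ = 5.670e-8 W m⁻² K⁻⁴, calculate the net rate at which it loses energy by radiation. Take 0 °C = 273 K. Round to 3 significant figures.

Net loss ≈ 985 W

Surroundings: T = 45.60 °C + 273 = 318.60 K.
Area A = 6s² = 6×(0.0582 m)² = 0.0203234 m².
Net radiated power P_net = εσA(T⁴ − T₀⁴) = 0.876×5.670×10⁻⁸×0.0203234×(996.4⁴ − 318.60⁴).
T⁴ − T₀⁴ = 9.85678×10¹¹ − 1.03035×10¹⁰ = 9.75374×10¹¹ K⁴, so P_net = 985 W.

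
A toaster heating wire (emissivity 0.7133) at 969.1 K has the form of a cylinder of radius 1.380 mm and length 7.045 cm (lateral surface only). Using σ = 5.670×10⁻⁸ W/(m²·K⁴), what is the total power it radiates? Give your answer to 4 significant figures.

P ≈ 21.79 W

Lateral area A = 2πrL = 2π×1.380×10⁻³×0.07045 = 6.10858×10⁻⁴ m².
P = εσAT⁴ = 0.7133 × 5.670×10⁻⁸ × 6.10858×10⁻⁴ × (969.1)⁴ = 21.79 W.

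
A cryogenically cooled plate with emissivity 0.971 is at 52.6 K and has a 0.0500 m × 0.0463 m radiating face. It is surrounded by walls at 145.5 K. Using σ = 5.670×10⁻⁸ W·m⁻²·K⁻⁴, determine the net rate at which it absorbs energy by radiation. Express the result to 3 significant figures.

Area A = 0.0500 × 0.0463 = 2.315×10⁻³ m².
Net radiated power P_net = εσA(T⁴ − T₀⁴) = 0.971×5.670×10⁻⁸×2.315×10⁻³×(52.6⁴ − 145.5⁴).
T⁴ − T₀⁴ = 7.65496×10⁶ − 4.48179×10⁸ = -4.40524×10⁸ K⁴, so P_net = -0.0561 W — negative, meaning a net gain of 0.0561 W.

Net gain ≈ 0.0561 W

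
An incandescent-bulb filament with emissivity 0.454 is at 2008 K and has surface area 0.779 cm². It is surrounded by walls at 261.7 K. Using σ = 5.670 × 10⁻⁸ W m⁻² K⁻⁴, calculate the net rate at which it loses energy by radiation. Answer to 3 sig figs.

Net loss ≈ 32.6 W

Area A = 0.779 cm² = 7.79×10⁻⁵ m².
Net radiated power P_net = εσA(T⁴ − T₀⁴) = 0.454×5.670×10⁻⁸×7.79×10⁻⁵×(2008⁴ − 261.7⁴).
T⁴ − T₀⁴ = 1.62575×10¹³ − 4.69045×10⁹ = 1.62528×10¹³ K⁴, so P_net = 32.6 W.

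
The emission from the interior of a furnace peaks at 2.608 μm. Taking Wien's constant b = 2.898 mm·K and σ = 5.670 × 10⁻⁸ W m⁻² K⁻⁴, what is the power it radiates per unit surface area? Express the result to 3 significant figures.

I ≈ 8.64×10⁴ W/m²

Wien's law: T = b/λ_max = 2.898×10⁻³/2.608×10⁻⁶ = 1111.20 K.
Then I = σT⁴ = 5.670×10⁻⁸×(1111.20)⁴ = 8.64×10⁴ W/m².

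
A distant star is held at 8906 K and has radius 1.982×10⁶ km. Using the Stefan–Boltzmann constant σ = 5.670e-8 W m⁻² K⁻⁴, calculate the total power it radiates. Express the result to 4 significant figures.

Surface area A = 4πR² = 4π(1.982×10⁹ m)² = 4.93648×10¹⁹ m².
P = σAT⁴ = 5.670×10⁻⁸ × 4.93648×10¹⁹ × (8906)⁴ = 1.761×10²⁸ W.

P ≈ 1.761×10²⁸ W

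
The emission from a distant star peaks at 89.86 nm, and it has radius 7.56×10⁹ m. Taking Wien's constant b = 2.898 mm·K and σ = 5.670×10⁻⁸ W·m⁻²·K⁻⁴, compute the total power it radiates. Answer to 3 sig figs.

P ≈ 4.41×10³¹ W

Wien's law: T = b/λ_max = 2.898×10⁻³/8.986×10⁻⁸ = 32250.2 K.
Surface area A = 4πR² = 4π(7.56×10⁹ m)² = 7.18213×10²⁰ m².
Then P = σAT⁴ = 5.670×10⁻⁸×7.18213×10²⁰×(32250.2)⁴ = 4.41×10³¹ W.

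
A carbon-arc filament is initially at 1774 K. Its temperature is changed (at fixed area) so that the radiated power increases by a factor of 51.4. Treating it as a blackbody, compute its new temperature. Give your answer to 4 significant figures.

T₂ ≈ 4750 K

P ∝ T⁴, so T₂/T₁ = (P₂/P₁)^(1/4) = (51.4)^(1/4) = 2.67757.
T₂ = 1774 × 2.67757 = 4750 K.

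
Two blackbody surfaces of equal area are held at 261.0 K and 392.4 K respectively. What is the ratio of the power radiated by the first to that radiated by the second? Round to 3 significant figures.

P₁/P₂ ≈ 0.196

With equal areas, P₁/P₂ = (T₁/T₂)⁴ = (261.0/392.4)⁴ = 0.196.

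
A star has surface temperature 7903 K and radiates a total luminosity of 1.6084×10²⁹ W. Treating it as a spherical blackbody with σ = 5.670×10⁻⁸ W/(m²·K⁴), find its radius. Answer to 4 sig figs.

R ≈ 7.607×10⁹ m

L = 4πR²σT⁴ ⇒ R = √(L/(4πσT⁴)).
σT⁴ = 2.21183×10⁸ W/m², so R = √(1.6084×10²⁹/(4π×2.21183×10⁸)) = 7.607×10⁹ m.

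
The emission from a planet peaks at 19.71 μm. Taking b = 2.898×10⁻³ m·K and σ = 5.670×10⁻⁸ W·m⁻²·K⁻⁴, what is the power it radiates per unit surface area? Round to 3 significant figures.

I ≈ 26.5 W/m²

Wien's law: T = b/λ_max = 2.898×10⁻³/1.971×10⁻⁵ = 147.032 K.
Then I = σT⁴ = 5.670×10⁻⁸×(147.032)⁴ = 26.5 W/m².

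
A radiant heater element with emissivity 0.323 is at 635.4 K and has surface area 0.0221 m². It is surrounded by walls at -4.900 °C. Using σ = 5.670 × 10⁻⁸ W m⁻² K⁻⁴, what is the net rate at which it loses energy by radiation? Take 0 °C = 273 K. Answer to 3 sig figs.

Surroundings: T = -4.900 °C + 273 = 268.100 K.
Area A = 0.0221 m².
Net radiated power P_net = εσA(T⁴ − T₀⁴) = 0.323×5.670×10⁻⁸×0.0221×(635.4⁴ − 268.100⁴).
T⁴ − T₀⁴ = 1.63000×10¹¹ − 5.16639×10⁹ = 1.57834×10¹¹ K⁴, so P_net = 63.9 W.

Net loss ≈ 63.9 W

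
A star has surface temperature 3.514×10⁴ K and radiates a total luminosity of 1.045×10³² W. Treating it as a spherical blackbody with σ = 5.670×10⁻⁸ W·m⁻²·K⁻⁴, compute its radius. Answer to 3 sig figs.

L = 4πR²σT⁴ ⇒ R = √(L/(4πσT⁴)).
σT⁴ = 8.64550×10¹⁰ W/m², so R = √(1.045×10³²/(4π×8.64550×10¹⁰)) = 9.81×10⁹ m.

R ≈ 9.81×10⁹ m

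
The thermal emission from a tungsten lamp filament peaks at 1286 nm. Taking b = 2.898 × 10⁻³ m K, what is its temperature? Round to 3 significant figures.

Wien's law gives T = b/λ_max = (2.898×10⁻³ m·K)/(1.286×10⁻⁶ m) = 2.25×10³ K.

T ≈ 2.25×10³ K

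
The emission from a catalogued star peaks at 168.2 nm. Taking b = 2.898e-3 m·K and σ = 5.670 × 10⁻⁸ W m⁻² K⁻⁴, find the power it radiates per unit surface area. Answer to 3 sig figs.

I ≈ 5.00×10⁹ W/m²

Wien's law: T = b/λ_max = 2.898×10⁻³/1.682×10⁻⁷ = 17229.5 K.
Then I = σT⁴ = 5.670×10⁻⁸×(17229.5)⁴ = 5.00×10⁹ W/m².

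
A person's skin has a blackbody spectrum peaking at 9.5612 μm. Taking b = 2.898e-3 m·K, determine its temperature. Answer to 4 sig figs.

T ≈ 303.1 K

Wien's law gives T = b/λ_max = (2.898×10⁻³ m·K)/(9.5612×10⁻⁶ m) = 303.1 K.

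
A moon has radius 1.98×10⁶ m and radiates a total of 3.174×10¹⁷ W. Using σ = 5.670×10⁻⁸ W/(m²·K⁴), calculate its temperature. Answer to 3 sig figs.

Surface area A = 4πR² = 4π(1.98×10⁶ m)² = 4.92652×10¹³ m².
P = σAT⁴ ⇒ T = (P/(σA))^(1/4) = (3.174×10¹⁷/(5.670×10⁻⁸×4.92652×10¹³))^(1/4) = 581 K.

T ≈ 581 K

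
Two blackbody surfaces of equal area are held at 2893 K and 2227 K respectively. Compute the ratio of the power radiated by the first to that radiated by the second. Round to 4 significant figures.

With equal areas, P₁/P₂ = (T₁/T₂)⁴ = (2893/2227)⁴ = 2.848.

P₁/P₂ ≈ 2.848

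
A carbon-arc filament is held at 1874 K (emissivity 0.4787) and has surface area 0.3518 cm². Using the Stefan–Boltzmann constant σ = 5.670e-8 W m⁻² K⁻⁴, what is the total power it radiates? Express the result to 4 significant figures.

P ≈ 11.78 W

Area A = 0.3518 cm² = 3.518×10⁻⁵ m².
P = εσAT⁴ = 0.4787 × 5.670×10⁻⁸ × 3.518×10⁻⁵ × (1874)⁴ = 11.78 W.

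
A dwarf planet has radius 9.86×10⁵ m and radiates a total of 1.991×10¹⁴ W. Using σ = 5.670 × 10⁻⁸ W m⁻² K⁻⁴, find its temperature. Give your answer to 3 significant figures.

Surface area A = 4πR² = 4π(9.86×10⁵ m)² = 1.22170×10¹³ m².
P = σAT⁴ ⇒ T = (P/(σA))^(1/4) = (1.991×10¹⁴/(5.670×10⁻⁸×1.22170×10¹³))^(1/4) = 130 K.

T ≈ 130 K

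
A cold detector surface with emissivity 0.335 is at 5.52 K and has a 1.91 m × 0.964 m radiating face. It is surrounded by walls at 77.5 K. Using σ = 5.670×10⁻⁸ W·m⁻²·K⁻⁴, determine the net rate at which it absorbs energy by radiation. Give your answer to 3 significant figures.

Net gain ≈ 1.26 W

Area A = 1.91 × 0.964 = 1.84124 m².
Net radiated power P_net = εσA(T⁴ − T₀⁴) = 0.335×5.670×10⁻⁸×1.84124×(5.52⁴ − 77.5⁴).
T⁴ − T₀⁴ = 928.445 − 3.60750×10⁷ = -3.60741×10⁷ K⁴, so P_net = -1.26 W — negative, meaning a net gain of 1.26 W.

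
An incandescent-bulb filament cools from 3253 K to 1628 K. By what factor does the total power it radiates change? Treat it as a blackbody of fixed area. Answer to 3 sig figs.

P₂/P₁ ≈ 0.0627

P ∝ T⁴, so P₂/P₁ = (T₂/T₁)⁴ = (1628/3253)⁴ = (0.500461)⁴ = 0.0627.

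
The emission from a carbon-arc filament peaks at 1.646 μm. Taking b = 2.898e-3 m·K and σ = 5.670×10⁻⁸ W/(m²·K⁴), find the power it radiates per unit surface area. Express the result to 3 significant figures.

I ≈ 5.45×10⁵ W/m²

Wien's law: T = b/λ_max = 2.898×10⁻³/1.646×10⁻⁶ = 1760.63 K.
Then I = σT⁴ = 5.670×10⁻⁸×(1760.63)⁴ = 5.45×10⁵ W/m².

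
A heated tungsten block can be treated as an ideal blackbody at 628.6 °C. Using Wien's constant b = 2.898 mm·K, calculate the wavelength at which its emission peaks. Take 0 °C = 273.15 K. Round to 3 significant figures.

T = 628.6 °C + 273.15 = 901.75 K.
Wien's displacement law: λ_max = b/T = (2.898×10⁻³ m·K)/(901.75 K) = 3.214×10⁻⁶ m.
That is 3.21 μm, in the infrared range.

λ_max ≈ 3.21 μm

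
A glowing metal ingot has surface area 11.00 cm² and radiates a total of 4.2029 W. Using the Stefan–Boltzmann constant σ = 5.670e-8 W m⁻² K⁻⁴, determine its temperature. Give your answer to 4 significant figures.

T ≈ 509.5 K

Area A = 11.00 cm² = 1.100×10⁻³ m².
P = σAT⁴ ⇒ T = (P/(σA))^(1/4) = (4.2029/(5.670×10⁻⁸×1.100×10⁻³))^(1/4) = 509.5 K.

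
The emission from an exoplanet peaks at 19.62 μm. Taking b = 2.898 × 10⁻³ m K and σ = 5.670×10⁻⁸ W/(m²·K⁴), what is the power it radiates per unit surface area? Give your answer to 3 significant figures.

I ≈ 27.0 W/m²

Wien's law: T = b/λ_max = 2.898×10⁻³/1.962×10⁻⁵ = 147.706 K.
Then I = σT⁴ = 5.670×10⁻⁸×(147.706)⁴ = 27.0 W/m².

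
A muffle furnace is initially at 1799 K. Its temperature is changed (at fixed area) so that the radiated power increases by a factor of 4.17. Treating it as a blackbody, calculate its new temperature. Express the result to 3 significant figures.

P ∝ T⁴, so T₂/T₁ = (P₂/P₁)^(1/4) = (4.17)^(1/4) = 1.42901.
T₂ = 1799 × 1.42901 = 2.57×10³ K.

T₂ ≈ 2.57×10³ K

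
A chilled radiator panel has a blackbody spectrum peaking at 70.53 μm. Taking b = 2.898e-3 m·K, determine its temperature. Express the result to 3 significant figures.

T ≈ 41.1 K

Wien's law gives T = b/λ_max = (2.898×10⁻³ m·K)/(7.053×10⁻⁵ m) = 41.1 K.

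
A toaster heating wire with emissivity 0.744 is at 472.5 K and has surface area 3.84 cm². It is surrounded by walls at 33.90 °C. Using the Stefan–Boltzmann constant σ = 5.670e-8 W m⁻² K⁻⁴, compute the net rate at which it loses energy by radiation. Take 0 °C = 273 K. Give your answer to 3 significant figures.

Surroundings: T = 33.90 °C + 273 = 306.90 K.
Area A = 3.84 cm² = 3.84×10⁻⁴ m².
Net radiated power P_net = εσA(T⁴ − T₀⁴) = 0.744×5.670×10⁻⁸×3.84×10⁻⁴×(472.5⁴ − 306.90⁴).
T⁴ − T₀⁴ = 4.98434×10¹⁰ − 8.87131×10⁹ = 4.09721×10¹⁰ K⁴, so P_net = 0.664 W.

Net loss ≈ 0.664 W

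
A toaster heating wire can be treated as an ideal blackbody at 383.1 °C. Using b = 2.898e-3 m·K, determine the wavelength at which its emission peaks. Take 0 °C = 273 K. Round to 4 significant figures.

λ_max ≈ 4.417 μm

T = 383.1 °C + 273 = 656.1 K.
Wien's displacement law: λ_max = b/T = (2.898×10⁻³ m·K)/(656.1 K) = 4.4170×10⁻⁶ m.
That is 4.417 μm, in the infrared range.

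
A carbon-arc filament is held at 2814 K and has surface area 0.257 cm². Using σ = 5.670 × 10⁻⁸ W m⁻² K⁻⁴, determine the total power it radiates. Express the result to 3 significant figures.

Area A = 0.257 cm² = 2.57×10⁻⁵ m².
P = σAT⁴ = 5.670×10⁻⁸ × 2.57×10⁻⁵ × (2814)⁴ = 91.4 W.

P ≈ 91.4 W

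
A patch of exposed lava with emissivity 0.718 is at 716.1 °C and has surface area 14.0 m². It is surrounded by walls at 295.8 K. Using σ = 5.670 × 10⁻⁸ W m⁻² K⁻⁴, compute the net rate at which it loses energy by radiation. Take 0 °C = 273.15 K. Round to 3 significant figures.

T = 716.1 °C + 273.15 = 989.25 K.
Area A = 14.0 m².
Net radiated power P_net = εσA(T⁴ − T₀⁴) = 0.718×5.670×10⁻⁸×14.0×(989.25⁴ − 295.8⁴).
T⁴ − T₀⁴ = 9.57688×10¹¹ − 7.65584×10⁹ = 9.50032×10¹¹ K⁴, so P_net = 5.41×10⁵ W.

Net loss ≈ 5.41×10⁵ W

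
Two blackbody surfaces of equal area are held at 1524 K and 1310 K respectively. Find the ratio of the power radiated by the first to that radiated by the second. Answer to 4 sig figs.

P₁/P₂ ≈ 1.832

With equal areas, P₁/P₂ = (T₁/T₂)⁴ = (1524/1310)⁴ = 1.832.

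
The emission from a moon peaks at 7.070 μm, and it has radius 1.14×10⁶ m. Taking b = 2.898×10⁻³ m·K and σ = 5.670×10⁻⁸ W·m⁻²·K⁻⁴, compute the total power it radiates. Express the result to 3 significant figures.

Wien's law: T = b/λ_max = 2.898×10⁻³/7.070×10⁻⁶ = 409.901 K.
Surface area A = 4πR² = 4π(1.14×10⁶ m)² = 1.63313×10¹³ m².
Then P = σAT⁴ = 5.670×10⁻⁸×1.63313×10¹³×(409.901)⁴ = 2.61×10¹⁶ W.

P ≈ 2.61×10¹⁶ W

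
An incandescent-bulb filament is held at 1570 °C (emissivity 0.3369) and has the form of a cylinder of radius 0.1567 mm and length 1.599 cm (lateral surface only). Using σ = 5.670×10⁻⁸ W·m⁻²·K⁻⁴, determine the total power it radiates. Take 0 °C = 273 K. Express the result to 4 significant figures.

T = 1570 °C + 273 = 1843 K.
Lateral area A = 2πrL = 2π×1.567×10⁻⁴×0.01599 = 1.57434×10⁻⁵ m².
P = εσAT⁴ = 0.3369 × 5.670×10⁻⁸ × 1.57434×10⁻⁵ × (1843)⁴ = 3.470 W.

P ≈ 3.470 W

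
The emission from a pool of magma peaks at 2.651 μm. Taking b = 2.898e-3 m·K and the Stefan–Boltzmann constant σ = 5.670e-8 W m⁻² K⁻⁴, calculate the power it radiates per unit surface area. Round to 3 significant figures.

Wien's law: T = b/λ_max = 2.898×10⁻³/2.651×10⁻⁶ = 1093.17 K.
Then I = σT⁴ = 5.670×10⁻⁸×(1093.17)⁴ = 8.10×10⁴ W/m².

I ≈ 8.10×10⁴ W/m²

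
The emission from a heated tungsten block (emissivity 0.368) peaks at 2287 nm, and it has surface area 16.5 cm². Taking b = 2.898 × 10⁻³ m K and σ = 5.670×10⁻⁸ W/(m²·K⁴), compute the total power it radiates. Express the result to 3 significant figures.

P ≈ 88.8 W

Wien's law: T = b/λ_max = 2.898×10⁻³/2.287×10⁻⁶ = 1267.16 K.
Area A = 16.5 cm² = 1.65×10⁻³ m².
Then P = εσAT⁴ = 0.368×5.670×10⁻⁸×1.65×10⁻³×(1267.16)⁴ = 88.8 W.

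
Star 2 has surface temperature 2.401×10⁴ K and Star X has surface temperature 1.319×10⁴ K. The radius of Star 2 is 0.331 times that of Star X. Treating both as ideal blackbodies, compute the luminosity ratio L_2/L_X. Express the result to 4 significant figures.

L ∝ R²T⁴, so L_2/L_X = (R_2/R_X)²(T_2/T_X)⁴ = (0.331)² × (2.401×10⁴/1.319×10⁴)⁴ = 0.109561 × 10.9797 = 1.203.

L_2/L_X ≈ 1.203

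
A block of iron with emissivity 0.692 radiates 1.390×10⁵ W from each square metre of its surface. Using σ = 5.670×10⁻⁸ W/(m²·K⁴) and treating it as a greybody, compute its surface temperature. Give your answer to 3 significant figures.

I = εσT⁴, so T = (I/εσ)^(1/4) = (1.390×10⁵/(0.692×5.670×10⁻⁸))^(1/4) = 1.37×10³ K.

T ≈ 1.37×10³ K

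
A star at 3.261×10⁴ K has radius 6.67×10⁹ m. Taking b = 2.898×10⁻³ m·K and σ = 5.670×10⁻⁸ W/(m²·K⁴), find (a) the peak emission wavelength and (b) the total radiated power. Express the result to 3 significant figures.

λ_max ≈ 88.9 nm; P ≈ 3.58×10³¹ W

(a) λ_max = b/T = 2.898×10⁻³/3.261×10⁴ = 8.887×10⁻⁸ m = 88.9 nm.
Surface area A = 4πR² = 4π(6.67×10⁹ m)² = 5.59064×10²⁰ m².
(b) P = σAT⁴ = 5.670×10⁻⁸×5.59064×10²⁰×(3.261×10⁴)⁴ = 3.58×10³¹ W.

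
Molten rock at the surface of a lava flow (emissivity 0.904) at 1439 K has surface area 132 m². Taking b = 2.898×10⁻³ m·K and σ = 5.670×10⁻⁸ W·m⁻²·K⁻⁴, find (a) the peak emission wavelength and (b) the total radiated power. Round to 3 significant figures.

(a) λ_max = b/T = 2.898×10⁻³/1439 = 2.014×10⁻⁶ m = 2.01 μm.
Area A = 132 m².
(b) P = εσAT⁴ = 0.904×5.670×10⁻⁸×132×(1439)⁴ = 2.90×10⁷ W.

λ_max ≈ 2.01 μm; P ≈ 2.90×10⁷ W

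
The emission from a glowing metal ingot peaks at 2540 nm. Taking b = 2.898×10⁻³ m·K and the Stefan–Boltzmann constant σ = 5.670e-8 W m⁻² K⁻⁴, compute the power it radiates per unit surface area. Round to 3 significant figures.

I ≈ 9.61×10⁴ W/m²

Wien's law: T = b/λ_max = 2.898×10⁻³/2.540×10⁻⁶ = 1140.94 K.
Then I = σT⁴ = 5.670×10⁻⁸×(1140.94)⁴ = 9.61×10⁴ W/m².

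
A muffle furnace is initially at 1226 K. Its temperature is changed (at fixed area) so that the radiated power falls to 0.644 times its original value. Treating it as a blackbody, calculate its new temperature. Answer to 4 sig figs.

P ∝ T⁴, so T₂/T₁ = (P₂/P₁)^(1/4) = (0.644)^(1/4) = 0.895821.
T₂ = 1226 × 0.895821 = 1098 K.

T₂ ≈ 1098 K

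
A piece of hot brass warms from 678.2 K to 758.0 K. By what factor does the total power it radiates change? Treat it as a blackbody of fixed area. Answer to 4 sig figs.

P₂/P₁ ≈ 1.560

P ∝ T⁴, so P₂/P₁ = (T₂/T₁)⁴ = (758.0/678.2)⁴ = (1.11766)⁴ = 1.560.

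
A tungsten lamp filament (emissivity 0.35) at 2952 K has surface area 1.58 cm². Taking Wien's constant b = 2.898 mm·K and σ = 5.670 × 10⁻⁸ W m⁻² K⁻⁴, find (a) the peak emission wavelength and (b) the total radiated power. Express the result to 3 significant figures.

λ_max ≈ 0.982 μm; P ≈ 238 W

(a) λ_max = b/T = 2.898×10⁻³/2952 = 9.817×10⁻⁷ m = 0.982 μm.
Area A = 1.58 cm² = 1.58×10⁻⁴ m².
(b) P = εσAT⁴ = 0.35×5.670×10⁻⁸×1.58×10⁻⁴×(2952)⁴ = 238 W.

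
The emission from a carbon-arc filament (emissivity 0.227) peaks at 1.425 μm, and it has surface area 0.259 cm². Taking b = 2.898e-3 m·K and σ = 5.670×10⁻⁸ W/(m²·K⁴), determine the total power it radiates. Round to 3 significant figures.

P ≈ 5.70 W

Wien's law: T = b/λ_max = 2.898×10⁻³/1.425×10⁻⁶ = 2033.68 K.
Area A = 0.259 cm² = 2.59×10⁻⁵ m².
Then P = εσAT⁴ = 0.227×5.670×10⁻⁸×2.59×10⁻⁵×(2033.68)⁴ = 5.70 W.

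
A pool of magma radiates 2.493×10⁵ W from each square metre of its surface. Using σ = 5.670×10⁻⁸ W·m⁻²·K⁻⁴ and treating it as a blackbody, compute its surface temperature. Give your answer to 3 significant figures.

I = σT⁴, so T = (I/σ)^(1/4) = (2.493×10⁵/(5.670×10⁻⁸))^(1/4) = 1.45×10³ K.

T ≈ 1.45×10³ K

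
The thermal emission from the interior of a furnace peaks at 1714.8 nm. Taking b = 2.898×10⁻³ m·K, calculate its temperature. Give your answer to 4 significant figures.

Wien's law gives T = b/λ_max = (2.898×10⁻³ m·K)/(1.7148×10⁻⁶ m) = 1690 K.

T ≈ 1690 K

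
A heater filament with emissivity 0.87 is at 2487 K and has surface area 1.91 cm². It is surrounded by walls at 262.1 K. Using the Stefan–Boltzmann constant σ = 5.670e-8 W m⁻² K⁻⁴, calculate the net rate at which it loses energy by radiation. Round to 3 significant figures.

Area A = 1.91 cm² = 1.91×10⁻⁴ m².
Net radiated power P_net = εσA(T⁴ − T₀⁴) = 0.87×5.670×10⁻⁸×1.91×10⁻⁴×(2487⁴ − 262.1⁴).
T⁴ − T₀⁴ = 3.82563×10¹³ − 4.71920×10⁹ = 3.82516×10¹³ K⁴, so P_net = 360 W.

Net loss ≈ 360 W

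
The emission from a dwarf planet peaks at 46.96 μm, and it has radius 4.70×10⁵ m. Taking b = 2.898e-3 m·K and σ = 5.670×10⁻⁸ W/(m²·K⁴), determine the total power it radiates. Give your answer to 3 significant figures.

P ≈ 2.28×10¹² W

Wien's law: T = b/λ_max = 2.898×10⁻³/4.696×10⁻⁵ = 61.7121 K.
Surface area A = 4πR² = 4π(4.70×10⁵ m)² = 2.77591×10¹² m².
Then P = σAT⁴ = 5.670×10⁻⁸×2.77591×10¹²×(61.7121)⁴ = 2.28×10¹² W.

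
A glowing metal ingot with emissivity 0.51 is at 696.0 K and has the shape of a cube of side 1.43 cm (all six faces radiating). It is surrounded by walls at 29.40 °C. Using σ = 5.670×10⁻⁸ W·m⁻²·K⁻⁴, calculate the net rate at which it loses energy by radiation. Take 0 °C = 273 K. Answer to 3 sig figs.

Net loss ≈ 8.03 W

Surroundings: T = 29.40 °C + 273 = 302.40 K.
Area A = 6s² = 6×(0.0143 m)² = 1.22694×10⁻³ m².
Net radiated power P_net = εσA(T⁴ − T₀⁴) = 0.51×5.670×10⁻⁸×1.22694×10⁻³×(696.0⁴ − 302.40⁴).
T⁴ − T₀⁴ = 2.34659×10¹¹ − 8.36233×10⁹ = 2.26297×10¹¹ K⁴, so P_net = 8.03 W.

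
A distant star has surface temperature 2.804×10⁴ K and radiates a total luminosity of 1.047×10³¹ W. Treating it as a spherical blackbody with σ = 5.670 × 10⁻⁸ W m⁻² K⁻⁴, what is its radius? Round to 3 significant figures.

R ≈ 4.88×10⁹ m

L = 4πR²σT⁴ ⇒ R = √(L/(4πσT⁴)).
σT⁴ = 3.50506×10¹⁰ W/m², so R = √(1.047×10³¹/(4π×3.50506×10¹⁰)) = 4.88×10⁹ m.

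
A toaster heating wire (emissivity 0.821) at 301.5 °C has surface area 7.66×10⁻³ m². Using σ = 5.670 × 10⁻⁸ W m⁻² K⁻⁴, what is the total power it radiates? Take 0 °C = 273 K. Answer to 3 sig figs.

P ≈ 38.8 W

T = 301.5 °C + 273 = 574.5 K.
Area A = 7.66×10⁻³ m².
P = εσAT⁴ = 0.821 × 5.670×10⁻⁸ × 7.66×10⁻³ × (574.5)⁴ = 38.8 W.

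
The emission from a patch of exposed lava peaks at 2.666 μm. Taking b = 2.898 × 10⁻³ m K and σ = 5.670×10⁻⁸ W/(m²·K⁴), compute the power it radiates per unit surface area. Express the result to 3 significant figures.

Wien's law: T = b/λ_max = 2.898×10⁻³/2.666×10⁻⁶ = 1087.02 K.
Then I = σT⁴ = 5.670×10⁻⁸×(1087.02)⁴ = 7.92×10⁴ W/m².

I ≈ 7.92×10⁴ W/m²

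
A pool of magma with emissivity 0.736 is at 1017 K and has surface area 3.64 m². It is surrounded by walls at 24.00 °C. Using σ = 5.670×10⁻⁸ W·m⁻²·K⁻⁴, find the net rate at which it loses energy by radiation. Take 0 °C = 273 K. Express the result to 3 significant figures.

Net loss ≈ 1.61×10⁵ W

Surroundings: T = 24.00 °C + 273 = 297.00 K.
Area A = 3.64 m².
Net radiated power P_net = εσA(T⁴ − T₀⁴) = 0.736×5.670×10⁻⁸×3.64×(1017⁴ − 297.00⁴).
T⁴ − T₀⁴ = 1.06975×10¹² − 7.78083×10⁹ = 1.06197×10¹² K⁴, so P_net = 1.61×10⁵ W.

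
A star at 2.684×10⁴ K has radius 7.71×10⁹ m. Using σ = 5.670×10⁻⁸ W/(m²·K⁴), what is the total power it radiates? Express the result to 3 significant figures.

P ≈ 2.20×10³¹ W

Surface area A = 4πR² = 4π(7.71×10⁹ m)² = 7.46997×10²⁰ m².
P = σAT⁴ = 5.670×10⁻⁸ × 7.46997×10²⁰ × (2.684×10⁴)⁴ = 2.20×10³¹ W.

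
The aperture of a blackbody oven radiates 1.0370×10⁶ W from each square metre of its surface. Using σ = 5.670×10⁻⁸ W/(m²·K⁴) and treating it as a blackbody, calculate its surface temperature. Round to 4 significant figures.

I = σT⁴, so T = (I/σ)^(1/4) = (1.0370×10⁶/(5.670×10⁻⁸))^(1/4) = 2068 K.

T ≈ 2068 K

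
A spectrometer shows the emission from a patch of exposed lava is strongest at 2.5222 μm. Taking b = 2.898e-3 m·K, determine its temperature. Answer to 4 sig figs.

Wien's law gives T = b/λ_max = (2.898×10⁻³ m·K)/(2.5222×10⁻⁶ m) = 1149 K.

T ≈ 1149 K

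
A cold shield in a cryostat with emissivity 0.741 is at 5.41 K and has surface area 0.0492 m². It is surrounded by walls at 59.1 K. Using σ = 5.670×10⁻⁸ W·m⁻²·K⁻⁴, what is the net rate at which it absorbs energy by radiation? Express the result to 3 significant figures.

Area A = 0.0492 m².
Net radiated power P_net = εσA(T⁴ − T₀⁴) = 0.741×5.670×10⁻⁸×0.0492×(5.41⁴ − 59.1⁴).
T⁴ − T₀⁴ = 856.622 − 1.21997×10⁷ = -1.21988×10⁷ K⁴, so P_net = -0.0252 W — negative, meaning a net gain of 0.0252 W.

Net gain ≈ 0.0252 W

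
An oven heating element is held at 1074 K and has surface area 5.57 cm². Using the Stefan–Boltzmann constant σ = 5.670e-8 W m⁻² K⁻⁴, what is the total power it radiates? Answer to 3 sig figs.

P ≈ 42.0 W

Area A = 5.57 cm² = 5.57×10⁻⁴ m².
P = σAT⁴ = 5.670×10⁻⁸ × 5.57×10⁻⁴ × (1074)⁴ = 42.0 W.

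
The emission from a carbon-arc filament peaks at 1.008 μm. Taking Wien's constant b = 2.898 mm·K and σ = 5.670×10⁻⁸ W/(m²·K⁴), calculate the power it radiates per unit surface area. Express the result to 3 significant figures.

I ≈ 3.87×10⁶ W/m²

Wien's law: T = b/λ_max = 2.898×10⁻³/1.008×10⁻⁶ = 2875.00 K.
Then I = σT⁴ = 5.670×10⁻⁸×(2875.00)⁴ = 3.87×10⁶ W/m².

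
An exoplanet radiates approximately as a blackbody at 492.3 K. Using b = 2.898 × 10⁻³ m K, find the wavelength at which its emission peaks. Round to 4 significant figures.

Wien's displacement law: λ_max = b/T = (2.898×10⁻³ m·K)/(492.3 K) = 5.8867×10⁻⁶ m.
That is 5.887 μm, in the infrared range.

λ_max ≈ 5.887 μm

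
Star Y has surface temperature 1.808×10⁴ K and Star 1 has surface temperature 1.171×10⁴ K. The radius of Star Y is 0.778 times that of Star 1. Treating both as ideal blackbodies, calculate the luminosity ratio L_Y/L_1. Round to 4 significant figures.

L ∝ R²T⁴, so L_Y/L_1 = (R_Y/R_1)²(T_Y/T_1)⁴ = (0.778)² × (1.808×10⁴/1.171×10⁴)⁴ = 0.605284 × 5.68285 = 3.440.

L_Y/L_1 ≈ 3.440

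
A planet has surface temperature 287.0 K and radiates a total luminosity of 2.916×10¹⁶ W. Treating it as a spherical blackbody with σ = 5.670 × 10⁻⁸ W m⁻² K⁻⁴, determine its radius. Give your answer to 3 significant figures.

R ≈ 2.46×10⁶ m

L = 4πR²σT⁴ ⇒ R = √(L/(4πσT⁴)).
σT⁴ = 384.690 W/m², so R = √(2.916×10¹⁶/(4π×384.690)) = 2.46×10⁶ m.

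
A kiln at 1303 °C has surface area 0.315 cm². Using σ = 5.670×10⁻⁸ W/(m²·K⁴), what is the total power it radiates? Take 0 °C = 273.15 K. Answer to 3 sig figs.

P ≈ 11.0 W

T = 1303 °C + 273.15 = 1576.15 K.
Area A = 0.315 cm² = 3.15×10⁻⁵ m².
P = σAT⁴ = 5.670×10⁻⁸ × 3.15×10⁻⁵ × (1576.15)⁴ = 11.0 W.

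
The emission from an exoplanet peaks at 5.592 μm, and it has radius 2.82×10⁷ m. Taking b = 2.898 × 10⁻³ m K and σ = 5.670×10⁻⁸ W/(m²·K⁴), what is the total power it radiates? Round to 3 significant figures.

P ≈ 4.09×10¹⁹ W

Wien's law: T = b/λ_max = 2.898×10⁻³/5.592×10⁻⁶ = 518.240 K.
Surface area A = 4πR² = 4π(2.82×10⁷ m)² = 9.99328×10¹⁵ m².
Then P = σAT⁴ = 5.670×10⁻⁸×9.99328×10¹⁵×(518.240)⁴ = 4.09×10¹⁹ W.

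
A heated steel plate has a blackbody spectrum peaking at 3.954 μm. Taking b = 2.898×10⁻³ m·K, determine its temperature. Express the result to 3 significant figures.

Wien's law gives T = b/λ_max = (2.898×10⁻³ m·K)/(3.954×10⁻⁶ m) = 733 K.

T ≈ 733 K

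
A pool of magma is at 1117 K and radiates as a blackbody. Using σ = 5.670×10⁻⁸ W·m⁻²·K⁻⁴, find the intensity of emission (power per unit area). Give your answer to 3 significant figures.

I ≈ 8.83×10⁴ W/m²

Stefan–Boltzmann: I = σT⁴ = 5.670×10⁻⁸ × (1117)⁴ = 8.83×10⁴ W/m².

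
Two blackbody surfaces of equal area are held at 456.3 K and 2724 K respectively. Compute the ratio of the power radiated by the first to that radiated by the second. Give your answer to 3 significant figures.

P₁/P₂ ≈ 7.87×10⁻⁴

With equal areas, P₁/P₂ = (T₁/T₂)⁴ = (456.3/2724)⁴ = 7.87×10⁻⁴.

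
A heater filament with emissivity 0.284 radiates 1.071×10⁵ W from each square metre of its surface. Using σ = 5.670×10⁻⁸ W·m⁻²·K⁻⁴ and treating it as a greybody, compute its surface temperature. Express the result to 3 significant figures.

I = εσT⁴, so T = (I/εσ)^(1/4) = (1.071×10⁵/(0.284×5.670×10⁻⁸))^(1/4) = 1.61×10³ K.

T ≈ 1.61×10³ K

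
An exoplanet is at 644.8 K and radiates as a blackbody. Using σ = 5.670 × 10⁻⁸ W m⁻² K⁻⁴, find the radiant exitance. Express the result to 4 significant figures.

Stefan–Boltzmann: I = σT⁴ = 5.670×10⁻⁸ × (644.8)⁴ = 9801 W/m².

I ≈ 9801 W/m²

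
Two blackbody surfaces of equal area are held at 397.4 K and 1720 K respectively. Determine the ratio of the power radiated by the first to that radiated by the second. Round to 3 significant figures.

With equal areas, P₁/P₂ = (T₁/T₂)⁴ = (397.4/1720)⁴ = 2.85×10⁻³.

P₁/P₂ ≈ 2.85×10⁻³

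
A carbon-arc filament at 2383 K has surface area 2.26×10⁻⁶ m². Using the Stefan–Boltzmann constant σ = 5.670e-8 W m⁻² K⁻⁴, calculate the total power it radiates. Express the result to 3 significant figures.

Area A = 2.26×10⁻⁶ m².
P = σAT⁴ = 5.670×10⁻⁸ × 2.26×10⁻⁶ × (2383)⁴ = 4.13 W.

P ≈ 4.13 W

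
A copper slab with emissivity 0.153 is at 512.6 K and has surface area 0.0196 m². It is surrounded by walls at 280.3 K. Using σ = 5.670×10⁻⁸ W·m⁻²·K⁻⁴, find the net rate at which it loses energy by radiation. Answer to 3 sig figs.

Net loss ≈ 10.7 W

Area A = 0.0196 m².
Net radiated power P_net = εσA(T⁴ − T₀⁴) = 0.153×5.670×10⁻⁸×0.0196×(512.6⁴ − 280.3⁴).
T⁴ − T₀⁴ = 6.90422×10¹⁰ − 6.17294×10⁹ = 6.28693×10¹⁰ K⁴, so P_net = 10.7 W.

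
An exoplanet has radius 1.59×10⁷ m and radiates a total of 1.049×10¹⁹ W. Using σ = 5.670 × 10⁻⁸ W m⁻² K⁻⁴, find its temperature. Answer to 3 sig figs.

T ≈ 491 K

Surface area A = 4πR² = 4π(1.59×10⁷ m)² = 3.17690×10¹⁵ m².
P = σAT⁴ ⇒ T = (P/(σA))^(1/4) = (1.049×10¹⁹/(5.670×10⁻⁸×3.17690×10¹⁵))^(1/4) = 491 K.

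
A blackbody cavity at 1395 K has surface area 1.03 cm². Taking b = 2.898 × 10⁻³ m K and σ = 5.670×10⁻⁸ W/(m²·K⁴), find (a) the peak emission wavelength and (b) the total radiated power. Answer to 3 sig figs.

λ_max ≈ 2.08 μm; P ≈ 22.1 W

(a) λ_max = b/T = 2.898×10⁻³/1395 = 2.077×10⁻⁶ m = 2.08 μm.
Area A = 1.03 cm² = 1.03×10⁻⁴ m².
(b) P = σAT⁴ = 5.670×10⁻⁸×1.03×10⁻⁴×(1395)⁴ = 22.1 W.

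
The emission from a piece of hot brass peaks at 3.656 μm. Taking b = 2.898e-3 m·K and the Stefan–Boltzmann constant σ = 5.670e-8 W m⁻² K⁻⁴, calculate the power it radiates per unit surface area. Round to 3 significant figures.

I ≈ 2.24×10⁴ W/m²

Wien's law: T = b/λ_max = 2.898×10⁻³/3.656×10⁻⁶ = 792.670 K.
Then I = σT⁴ = 5.670×10⁻⁸×(792.670)⁴ = 2.24×10⁴ W/m².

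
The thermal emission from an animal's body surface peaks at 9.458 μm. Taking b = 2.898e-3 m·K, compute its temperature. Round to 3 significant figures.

Wien's law gives T = b/λ_max = (2.898×10⁻³ m·K)/(9.458×10⁻⁶ m) = 306 K.

T ≈ 306 K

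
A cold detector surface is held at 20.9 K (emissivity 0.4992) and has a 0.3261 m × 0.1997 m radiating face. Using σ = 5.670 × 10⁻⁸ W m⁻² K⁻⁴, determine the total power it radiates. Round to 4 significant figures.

P ≈ 3.517×10⁻⁴ W

Area A = 0.3261 × 0.1997 = 0.0651222 m².
P = εσAT⁴ = 0.4992 × 5.670×10⁻⁸ × 0.0651222 × (20.9)⁴ = 3.517×10⁻⁴ W.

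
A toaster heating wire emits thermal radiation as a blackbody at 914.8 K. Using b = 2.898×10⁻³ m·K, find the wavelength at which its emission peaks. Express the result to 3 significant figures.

Wien's displacement law: λ_max = b/T = (2.898×10⁻³ m·K)/(914.8 K) = 3.168×10⁻⁶ m.
That is 3.17 μm, in the infrared range.

λ_max ≈ 3.17 μm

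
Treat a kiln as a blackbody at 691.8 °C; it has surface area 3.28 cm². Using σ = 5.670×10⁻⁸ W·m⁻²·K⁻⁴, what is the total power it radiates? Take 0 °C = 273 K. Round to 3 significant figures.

P ≈ 16.1 W

T = 691.8 °C + 273 = 964.8 K.
Area A = 3.28 cm² = 3.28×10⁻⁴ m².
P = σAT⁴ = 5.670×10⁻⁸ × 3.28×10⁻⁴ × (964.8)⁴ = 16.1 W.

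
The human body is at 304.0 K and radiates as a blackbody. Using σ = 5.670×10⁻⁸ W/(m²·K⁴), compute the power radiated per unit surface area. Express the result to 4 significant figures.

Stefan–Boltzmann: I = σT⁴ = 5.670×10⁻⁸ × (304.0)⁴ = 484.3 W/m².

I ≈ 484.3 W/m²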